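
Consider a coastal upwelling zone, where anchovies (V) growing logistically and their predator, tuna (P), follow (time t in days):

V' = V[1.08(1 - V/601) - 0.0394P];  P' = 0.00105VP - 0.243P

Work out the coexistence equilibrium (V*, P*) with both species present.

From dP/dt = 0 with P > 0: 0.00105V* = 0.243, so V* = 231.
Substitute into dV/dt = 0: 1.08(1 - 231/601) = 0.0394P*.
The bracket is 0.615, giving P* = 0.664/0.0394 = 16.9.

V* ≈ 231, P* ≈ 16.9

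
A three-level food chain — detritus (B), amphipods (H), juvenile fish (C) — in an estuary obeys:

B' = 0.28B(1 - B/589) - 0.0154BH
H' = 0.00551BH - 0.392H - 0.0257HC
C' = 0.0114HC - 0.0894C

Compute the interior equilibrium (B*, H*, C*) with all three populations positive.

B* ≈ 335, H* ≈ 7.84, C* ≈ 56.6

From dC/dt = 0: 0.0114H* = 0.0894, so H* = 7.84.
From dB/dt = 0: 0.28(1 - B*/589) = 0.0154·7.84, giving B* = 589·(1 - 0.431) = 335.
From dH/dt = 0: 0.00551·335 - 0.392 = 0.0257C*, so C* = 1.45/0.0257 = 56.6.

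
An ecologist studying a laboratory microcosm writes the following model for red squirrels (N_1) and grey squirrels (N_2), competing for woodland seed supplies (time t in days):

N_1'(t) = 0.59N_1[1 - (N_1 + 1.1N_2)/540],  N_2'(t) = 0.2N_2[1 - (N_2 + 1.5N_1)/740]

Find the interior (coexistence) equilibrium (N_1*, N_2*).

Setting both brackets to zero gives the nullclines N_1 + 1.1N_2 = 540 and 1.5N_1 + N_2 = 740.
Substituting N_2 = 740 - 1.5N_1 into the first: N_1(1 - 1.1·1.5) = 540 - 1.1·740.
So N_1* = -274/-0.65 = 422, and then N_2* = 740 - 1.5·422 = 108.

N_1* ≈ 422, N_2* ≈ 108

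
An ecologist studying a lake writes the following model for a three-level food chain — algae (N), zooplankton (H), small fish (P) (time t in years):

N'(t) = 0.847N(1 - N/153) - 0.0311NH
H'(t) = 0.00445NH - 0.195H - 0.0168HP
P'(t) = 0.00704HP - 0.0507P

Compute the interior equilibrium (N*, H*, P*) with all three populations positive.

N* ≈ 113, H* ≈ 7.2, P* ≈ 18.2

From dP/dt = 0: 0.00704H* = 0.0507, so H* = 7.2.
From dN/dt = 0: 0.847(1 - N*/153) = 0.0311·7.2, giving N* = 153·(1 - 0.264) = 113.
From dH/dt = 0: 0.00445·113 - 0.195 = 0.0168P*, so P* = 0.306/0.0168 = 18.2.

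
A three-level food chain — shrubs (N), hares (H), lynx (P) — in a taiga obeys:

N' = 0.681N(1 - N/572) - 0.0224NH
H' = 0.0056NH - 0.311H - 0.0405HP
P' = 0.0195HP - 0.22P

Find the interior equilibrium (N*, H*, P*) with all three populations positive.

From dP/dt = 0: 0.0195H* = 0.22, so H* = 11.3.
From dN/dt = 0: 0.681(1 - N*/572) = 0.0224·11.3, giving N* = 572·(1 - 0.371) = 360.
From dH/dt = 0: 0.0056·360 - 0.311 = 0.0405P*, so P* = 1.7/0.0405 = 42.1.

N* ≈ 360, H* ≈ 11.3, P* ≈ 42.1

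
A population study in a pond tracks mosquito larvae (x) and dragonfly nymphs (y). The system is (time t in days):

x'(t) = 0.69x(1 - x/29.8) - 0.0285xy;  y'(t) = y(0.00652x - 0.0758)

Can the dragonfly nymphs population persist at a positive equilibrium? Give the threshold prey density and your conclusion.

The predator equation gives dy/dt > 0 only when x > 0.0758/0.00652 = 11.6.
Without the predator, x → K = 29.8. Since 29.8 > 11.6, the predator can invade and persist.

Threshold x = 11.6; K > 11.6, so yes, the predator persists.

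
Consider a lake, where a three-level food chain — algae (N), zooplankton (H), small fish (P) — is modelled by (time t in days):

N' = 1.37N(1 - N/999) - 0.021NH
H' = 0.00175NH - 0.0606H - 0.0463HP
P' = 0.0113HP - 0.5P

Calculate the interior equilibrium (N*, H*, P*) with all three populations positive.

From dP/dt = 0: 0.0113H* = 0.5, so H* = 44.2.
From dN/dt = 0: 1.37(1 - N*/999) = 0.021·44.2, giving N* = 999·(1 - 0.678) = 321.
From dH/dt = 0: 0.00175·321 - 0.0606 = 0.0463P*, so P* = 0.502/0.0463 = 10.8.

N* ≈ 321, H* ≈ 44.2, P* ≈ 10.8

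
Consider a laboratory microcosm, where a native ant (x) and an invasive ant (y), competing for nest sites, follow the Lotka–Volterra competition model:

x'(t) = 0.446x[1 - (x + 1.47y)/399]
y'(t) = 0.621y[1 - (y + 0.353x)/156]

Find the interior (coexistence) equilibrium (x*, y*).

x* ≈ 353, y* ≈ 31.5

Setting both brackets to zero gives the nullclines x + 1.47y = 399 and 0.353x + y = 156.
Substituting y = 156 - 0.353x into the first: x(1 - 1.47·0.353) = 399 - 1.47·156.
So x* = 170/0.481 = 353, and then y* = 156 - 0.353·353 = 31.5.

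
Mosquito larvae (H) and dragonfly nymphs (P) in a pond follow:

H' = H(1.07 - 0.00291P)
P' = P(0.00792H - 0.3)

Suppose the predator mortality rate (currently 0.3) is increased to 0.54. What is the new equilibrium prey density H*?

At the interior fixed point, setting dP/dt = 0 with P > 0 fixes H* = (predator death rate)/(HP coefficient) — independent of the other coefficients.
With the change, H* = 0.54/0.00792 = 68.2; it rises from 37.9.

H* ≈ 68.2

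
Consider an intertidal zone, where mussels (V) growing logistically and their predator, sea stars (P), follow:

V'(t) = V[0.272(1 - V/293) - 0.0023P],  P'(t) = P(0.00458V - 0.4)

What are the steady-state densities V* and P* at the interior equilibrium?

From dP/dt = 0 with P > 0: 0.00458V* = 0.4, so V* = 87.3.
Substitute into dV/dt = 0: 0.272(1 - 87.3/293) = 0.0023P*.
The bracket is 0.702, giving P* = 0.191/0.0023 = 83.

V* ≈ 87.3, P* ≈ 83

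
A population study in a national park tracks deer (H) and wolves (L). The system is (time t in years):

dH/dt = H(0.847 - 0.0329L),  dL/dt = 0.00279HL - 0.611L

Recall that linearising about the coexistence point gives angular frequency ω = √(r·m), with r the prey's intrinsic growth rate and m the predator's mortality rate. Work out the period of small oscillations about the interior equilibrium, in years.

T ≈ 8.73 years

Here r = 0.847 and m = 0.611, so r·m = 0.518.
ω = √0.518 = 0.719 per year, hence T = 2π/ω ≈ 8.73 years.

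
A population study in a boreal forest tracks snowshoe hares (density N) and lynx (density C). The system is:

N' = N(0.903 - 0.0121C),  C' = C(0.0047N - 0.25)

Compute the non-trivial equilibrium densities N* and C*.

N* ≈ 53.2, C* ≈ 74.6

Set dC/dt = 0 with C > 0: 0.0047N - 0.25 = 0, so N* = 0.25/0.0047 = 53.2.
Set dN/dt = 0 with N > 0: 0.903 - 0.0121C = 0, so C* = 0.903/0.0121 = 74.6.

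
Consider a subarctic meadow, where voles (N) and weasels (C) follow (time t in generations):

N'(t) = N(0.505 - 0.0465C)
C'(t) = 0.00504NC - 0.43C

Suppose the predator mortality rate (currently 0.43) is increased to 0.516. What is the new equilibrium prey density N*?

N* ≈ 102

At the interior fixed point, setting dC/dt = 0 with C > 0 fixes N* = (predator death rate)/(NC coefficient) — independent of the other coefficients.
With the change, N* = 0.516/0.00504 = 102; it rises from 85.3.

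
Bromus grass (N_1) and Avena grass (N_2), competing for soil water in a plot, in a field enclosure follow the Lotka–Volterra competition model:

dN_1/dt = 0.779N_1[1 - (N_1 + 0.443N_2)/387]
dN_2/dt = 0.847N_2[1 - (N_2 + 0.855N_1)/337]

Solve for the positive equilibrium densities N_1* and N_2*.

Setting both brackets to zero gives the nullclines N_1 + 0.443N_2 = 387 and 0.855N_1 + N_2 = 337.
Substituting N_2 = 337 - 0.855N_1 into the first: N_1(1 - 0.443·0.855) = 387 - 0.443·337.
So N_1* = 238/0.621 = 383, and then N_2* = 337 - 0.855·383 = 9.84.

N_1* ≈ 383, N_2* ≈ 9.84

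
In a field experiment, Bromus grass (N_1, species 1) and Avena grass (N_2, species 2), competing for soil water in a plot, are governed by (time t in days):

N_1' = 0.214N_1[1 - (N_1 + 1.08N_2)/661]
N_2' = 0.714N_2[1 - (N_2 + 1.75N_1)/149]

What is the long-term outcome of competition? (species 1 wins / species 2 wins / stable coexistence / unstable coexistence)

species 1 excludes species 2

Compare the nullcline intercepts: K1/α12 = 661/1.08 = 612 > K2 = 149; K2/α21 = 149/1.75 = 85.1 < K1 = 661.
Since the inequalities point opposite ways, species 1 can invade but species 2 cannot.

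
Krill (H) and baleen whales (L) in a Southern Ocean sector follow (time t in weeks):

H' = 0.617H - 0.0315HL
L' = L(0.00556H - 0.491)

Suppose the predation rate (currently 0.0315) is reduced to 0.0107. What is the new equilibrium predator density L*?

At the interior fixed point, setting dH/dt = 0 with H > 0 fixes L* = (prey growth rate)/(HL coefficient) — independent of the other coefficients.
With the change, L* = 0.617/0.0107 = 57.7; it rises from 19.6.

L* ≈ 57.7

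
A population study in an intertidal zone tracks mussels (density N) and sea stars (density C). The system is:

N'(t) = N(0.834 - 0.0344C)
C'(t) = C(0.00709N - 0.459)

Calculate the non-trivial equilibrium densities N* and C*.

N* ≈ 64.7, C* ≈ 24.2

Set dC/dt = 0 with C > 0: 0.00709N - 0.459 = 0, so N* = 0.459/0.00709 = 64.7.
Set dN/dt = 0 with N > 0: 0.834 - 0.0344C = 0, so C* = 0.834/0.0344 = 24.2.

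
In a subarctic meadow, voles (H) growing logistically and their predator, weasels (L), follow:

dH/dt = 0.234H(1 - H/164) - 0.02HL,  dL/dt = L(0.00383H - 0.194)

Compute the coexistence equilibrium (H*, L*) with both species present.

H* ≈ 50.7, L* ≈ 8.09

From dL/dt = 0 with L > 0: 0.00383H* = 0.194, so H* = 50.7.
Substitute into dH/dt = 0: 0.234(1 - 50.7/164) = 0.02L*.
The bracket is 0.691, giving L* = 0.162/0.02 = 8.09.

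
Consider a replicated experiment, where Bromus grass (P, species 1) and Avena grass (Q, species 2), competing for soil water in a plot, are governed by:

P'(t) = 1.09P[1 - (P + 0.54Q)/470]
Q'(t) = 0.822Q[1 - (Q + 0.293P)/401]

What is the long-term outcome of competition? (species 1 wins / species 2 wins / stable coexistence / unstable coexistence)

stable coexistence

Compare the nullcline intercepts: K1/α12 = 470/0.54 = 870 > K2 = 401; K2/α21 = 401/0.293 = 1370 > K1 = 470.
Since both inequalities hold, each species can invade when rare, so the interior equilibrium is stable.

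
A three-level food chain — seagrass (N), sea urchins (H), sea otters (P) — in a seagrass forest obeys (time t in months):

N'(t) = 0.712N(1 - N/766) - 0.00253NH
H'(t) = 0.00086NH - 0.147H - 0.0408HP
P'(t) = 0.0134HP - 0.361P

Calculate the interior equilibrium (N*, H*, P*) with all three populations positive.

From dP/dt = 0: 0.0134H* = 0.361, so H* = 26.9.
From dN/dt = 0: 0.712(1 - N*/766) = 0.00253·26.9, giving N* = 766·(1 - 0.0957) = 693.
From dH/dt = 0: 0.00086·693 - 0.147 = 0.0408P*, so P* = 0.449/0.0408 = 11.

N* ≈ 693, H* ≈ 26.9, P* ≈ 11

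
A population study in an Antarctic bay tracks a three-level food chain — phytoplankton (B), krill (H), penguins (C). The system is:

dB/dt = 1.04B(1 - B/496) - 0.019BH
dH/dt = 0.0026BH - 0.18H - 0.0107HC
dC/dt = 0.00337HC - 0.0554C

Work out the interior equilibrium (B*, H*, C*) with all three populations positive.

B* ≈ 347, H* ≈ 16.4, C* ≈ 67.5

From dC/dt = 0: 0.00337H* = 0.0554, so H* = 16.4.
From dB/dt = 0: 1.04(1 - B*/496) = 0.019·16.4, giving B* = 496·(1 - 0.3) = 347.
From dH/dt = 0: 0.0026·347 - 0.18 = 0.0107C*, so C* = 0.722/0.0107 = 67.5.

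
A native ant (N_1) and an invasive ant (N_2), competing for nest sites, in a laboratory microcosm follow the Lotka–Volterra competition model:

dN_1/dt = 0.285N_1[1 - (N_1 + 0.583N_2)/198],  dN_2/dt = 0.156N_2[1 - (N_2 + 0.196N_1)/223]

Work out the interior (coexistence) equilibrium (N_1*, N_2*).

N_1* ≈ 76.8, N_2* ≈ 208

Setting both brackets to zero gives the nullclines N_1 + 0.583N_2 = 198 and 0.196N_1 + N_2 = 223.
Substituting N_2 = 223 - 0.196N_1 into the first: N_1(1 - 0.583·0.196) = 198 - 0.583·223.
So N_1* = 68/0.886 = 76.8, and then N_2* = 223 - 0.196·76.8 = 208.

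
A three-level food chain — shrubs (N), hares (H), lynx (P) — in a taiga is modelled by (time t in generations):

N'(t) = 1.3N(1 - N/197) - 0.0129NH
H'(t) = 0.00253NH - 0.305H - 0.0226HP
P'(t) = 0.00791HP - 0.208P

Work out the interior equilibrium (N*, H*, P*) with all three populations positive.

From dP/dt = 0: 0.00791H* = 0.208, so H* = 26.3.
From dN/dt = 0: 1.3(1 - N*/197) = 0.0129·26.3, giving N* = 197·(1 - 0.261) = 146.
From dH/dt = 0: 0.00253·146 - 0.305 = 0.0226P*, so P* = 0.0634/0.0226 = 2.8.

N* ≈ 146, H* ≈ 26.3, P* ≈ 2.8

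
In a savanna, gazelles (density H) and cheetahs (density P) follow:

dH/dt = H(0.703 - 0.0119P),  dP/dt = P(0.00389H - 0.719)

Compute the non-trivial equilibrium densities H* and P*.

Set dP/dt = 0 with P > 0: 0.00389H - 0.719 = 0, so H* = 0.719/0.00389 = 185.
Set dH/dt = 0 with H > 0: 0.703 - 0.0119P = 0, so P* = 0.703/0.0119 = 59.1.

H* ≈ 185, P* ≈ 59.1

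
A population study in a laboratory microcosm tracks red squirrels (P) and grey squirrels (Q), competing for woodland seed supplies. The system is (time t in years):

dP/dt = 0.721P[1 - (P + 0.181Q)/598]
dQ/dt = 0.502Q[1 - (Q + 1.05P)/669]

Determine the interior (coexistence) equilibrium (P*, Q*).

P* ≈ 589, Q* ≈ 50.7

Setting both brackets to zero gives the nullclines P + 0.181Q = 598 and 1.05P + Q = 669.
Substituting Q = 669 - 1.05P into the first: P(1 - 0.181·1.05) = 598 - 0.181·669.
So P* = 477/0.81 = 589, and then Q* = 669 - 1.05·589 = 50.7.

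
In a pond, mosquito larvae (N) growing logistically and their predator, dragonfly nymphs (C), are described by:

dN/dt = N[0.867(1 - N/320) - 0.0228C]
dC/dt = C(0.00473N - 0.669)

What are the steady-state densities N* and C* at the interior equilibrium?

N* ≈ 141, C* ≈ 21.2

From dC/dt = 0 with C > 0: 0.00473N* = 0.669, so N* = 141.
Substitute into dN/dt = 0: 0.867(1 - 141/320) = 0.0228C*.
The bracket is 0.558, giving C* = 0.484/0.0228 = 21.2.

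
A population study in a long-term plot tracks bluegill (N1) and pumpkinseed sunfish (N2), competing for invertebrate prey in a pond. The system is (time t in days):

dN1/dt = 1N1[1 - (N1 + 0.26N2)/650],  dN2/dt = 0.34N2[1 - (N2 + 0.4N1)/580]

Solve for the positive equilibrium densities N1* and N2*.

Setting both brackets to zero gives the nullclines N1 + 0.26N2 = 650 and 0.4N1 + N2 = 580.
Substituting N2 = 580 - 0.4N1 into the first: N1(1 - 0.26·0.4) = 650 - 0.26·580.
So N1* = 499/0.896 = 557, and then N2* = 580 - 0.4·557 = 357.

N1* ≈ 557, N2* ≈ 357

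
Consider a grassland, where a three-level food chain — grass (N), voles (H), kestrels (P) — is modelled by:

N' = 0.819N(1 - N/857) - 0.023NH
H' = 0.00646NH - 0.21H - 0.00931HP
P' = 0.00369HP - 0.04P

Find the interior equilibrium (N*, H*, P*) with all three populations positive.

From dP/dt = 0: 0.00369H* = 0.04, so H* = 10.8.
From dN/dt = 0: 0.819(1 - N*/857) = 0.023·10.8, giving N* = 857·(1 - 0.304) = 596.
From dH/dt = 0: 0.00646·596 - 0.21 = 0.00931P*, so P* = 3.64/0.00931 = 391.

N* ≈ 596, H* ≈ 10.8, P* ≈ 391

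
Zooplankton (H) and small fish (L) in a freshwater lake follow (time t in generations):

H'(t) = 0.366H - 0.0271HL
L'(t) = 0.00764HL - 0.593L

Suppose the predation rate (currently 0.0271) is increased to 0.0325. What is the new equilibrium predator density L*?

At the interior fixed point, setting dH/dt = 0 with H > 0 fixes L* = (prey growth rate)/(HL coefficient) — independent of the other coefficients.
With the change, L* = 0.366/0.0325 = 11.3; it falls from 13.5.

L* ≈ 11.3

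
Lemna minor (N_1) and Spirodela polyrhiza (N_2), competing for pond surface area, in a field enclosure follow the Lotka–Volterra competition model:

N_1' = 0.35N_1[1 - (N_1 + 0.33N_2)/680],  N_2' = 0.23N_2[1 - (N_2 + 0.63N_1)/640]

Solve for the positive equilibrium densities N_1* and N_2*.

N_1* ≈ 592, N_2* ≈ 267

Setting both brackets to zero gives the nullclines N_1 + 0.33N_2 = 680 and 0.63N_1 + N_2 = 640.
Substituting N_2 = 640 - 0.63N_1 into the first: N_1(1 - 0.33·0.63) = 680 - 0.33·640.
So N_1* = 469/0.792 = 592, and then N_2* = 640 - 0.63·592 = 267.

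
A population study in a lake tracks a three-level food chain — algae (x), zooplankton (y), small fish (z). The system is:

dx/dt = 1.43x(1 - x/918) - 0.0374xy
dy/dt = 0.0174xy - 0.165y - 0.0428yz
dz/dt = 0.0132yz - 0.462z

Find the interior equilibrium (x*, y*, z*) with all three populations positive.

x* ≈ 77.7, y* ≈ 35, z* ≈ 27.7

From dz/dt = 0: 0.0132y* = 0.462, so y* = 35.
From dx/dt = 0: 1.43(1 - x*/918) = 0.0374·35, giving x* = 918·(1 - 0.915) = 77.7.
From dy/dt = 0: 0.0174·77.7 - 0.165 = 0.0428z*, so z* = 1.19/0.0428 = 27.7.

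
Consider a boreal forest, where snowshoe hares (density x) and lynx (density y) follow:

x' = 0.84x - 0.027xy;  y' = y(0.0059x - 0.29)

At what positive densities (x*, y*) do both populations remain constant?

Set dy/dt = 0 with y > 0: 0.0059x - 0.29 = 0, so x* = 0.29/0.0059 = 49.2.
Set dx/dt = 0 with x > 0: 0.84 - 0.027y = 0, so y* = 0.84/0.027 = 31.1.

x* ≈ 49.2, y* ≈ 31.1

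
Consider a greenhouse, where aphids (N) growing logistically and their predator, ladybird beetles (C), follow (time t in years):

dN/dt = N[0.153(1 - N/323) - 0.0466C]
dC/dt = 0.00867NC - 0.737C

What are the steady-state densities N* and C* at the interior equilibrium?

N* ≈ 85, C* ≈ 2.42

From dC/dt = 0 with C > 0: 0.00867N* = 0.737, so N* = 85.
Substitute into dN/dt = 0: 0.153(1 - 85/323) = 0.0466C*.
The bracket is 0.737, giving C* = 0.113/0.0466 = 2.42.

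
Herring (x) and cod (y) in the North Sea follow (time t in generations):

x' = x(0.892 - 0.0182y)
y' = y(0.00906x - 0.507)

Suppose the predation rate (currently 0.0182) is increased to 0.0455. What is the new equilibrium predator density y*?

At the interior fixed point, setting dx/dt = 0 with x > 0 fixes y* = (prey growth rate)/(xy coefficient) — independent of the other coefficients.
With the change, y* = 0.892/0.0455 = 19.6; it falls from 49.

y* ≈ 19.6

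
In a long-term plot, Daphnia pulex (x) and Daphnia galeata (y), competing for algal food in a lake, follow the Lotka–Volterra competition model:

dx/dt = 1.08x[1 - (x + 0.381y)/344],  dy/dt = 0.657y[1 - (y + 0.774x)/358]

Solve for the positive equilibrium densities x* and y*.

Setting both brackets to zero gives the nullclines x + 0.381y = 344 and 0.774x + y = 358.
Substituting y = 358 - 0.774x into the first: x(1 - 0.381·0.774) = 344 - 0.381·358.
So x* = 208/0.705 = 294, and then y* = 358 - 0.774·294 = 130.

x* ≈ 294, y* ≈ 130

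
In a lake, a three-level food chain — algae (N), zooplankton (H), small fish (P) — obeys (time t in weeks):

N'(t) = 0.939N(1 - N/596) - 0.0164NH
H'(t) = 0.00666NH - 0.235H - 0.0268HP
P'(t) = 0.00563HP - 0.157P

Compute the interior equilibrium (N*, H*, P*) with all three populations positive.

N* ≈ 306, H* ≈ 27.9, P* ≈ 67.2

From dP/dt = 0: 0.00563H* = 0.157, so H* = 27.9.
From dN/dt = 0: 0.939(1 - N*/596) = 0.0164·27.9, giving N* = 596·(1 - 0.487) = 306.
From dH/dt = 0: 0.00666·306 - 0.235 = 0.0268P*, so P* = 1.8/0.0268 = 67.2.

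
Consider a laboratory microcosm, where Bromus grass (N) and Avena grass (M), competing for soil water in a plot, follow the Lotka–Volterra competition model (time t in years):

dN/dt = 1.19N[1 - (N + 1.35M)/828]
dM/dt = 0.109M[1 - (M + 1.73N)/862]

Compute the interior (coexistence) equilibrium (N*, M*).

Setting both brackets to zero gives the nullclines N + 1.35M = 828 and 1.73N + M = 862.
Substituting M = 862 - 1.73N into the first: N(1 - 1.35·1.73) = 828 - 1.35·862.
So N* = -336/-1.34 = 251, and then M* = 862 - 1.73·251 = 427.

N* ≈ 251, M* ≈ 427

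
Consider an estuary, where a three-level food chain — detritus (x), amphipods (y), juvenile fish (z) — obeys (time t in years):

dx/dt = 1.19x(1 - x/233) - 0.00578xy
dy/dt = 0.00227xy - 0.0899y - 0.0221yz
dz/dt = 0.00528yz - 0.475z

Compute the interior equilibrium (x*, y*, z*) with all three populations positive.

x* ≈ 131, y* ≈ 90, z* ≈ 9.41

From dz/dt = 0: 0.00528y* = 0.475, so y* = 90.
From dx/dt = 0: 1.19(1 - x*/233) = 0.00578·90, giving x* = 233·(1 - 0.437) = 131.
From dy/dt = 0: 0.00227·131 - 0.0899 = 0.0221z*, so z* = 0.208/0.0221 = 9.41.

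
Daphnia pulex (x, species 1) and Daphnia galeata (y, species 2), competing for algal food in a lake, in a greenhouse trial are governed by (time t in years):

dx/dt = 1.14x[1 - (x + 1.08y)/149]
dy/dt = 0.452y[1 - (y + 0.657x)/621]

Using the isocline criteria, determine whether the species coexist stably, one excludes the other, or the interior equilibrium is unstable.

Compare the nullcline intercepts: K1/α12 = 149/1.08 = 138 < K2 = 621; K2/α21 = 621/0.657 = 945 > K1 = 149.
Since the inequalities point opposite ways, species 2 can invade but species 1 cannot.

species 2 excludes species 1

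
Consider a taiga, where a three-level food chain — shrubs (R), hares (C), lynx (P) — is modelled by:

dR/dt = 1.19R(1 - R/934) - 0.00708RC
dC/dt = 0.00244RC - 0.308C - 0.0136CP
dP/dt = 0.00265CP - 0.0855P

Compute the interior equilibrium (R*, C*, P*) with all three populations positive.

From dP/dt = 0: 0.00265C* = 0.0855, so C* = 32.3.
From dR/dt = 0: 1.19(1 - R*/934) = 0.00708·32.3, giving R* = 934·(1 - 0.192) = 755.
From dC/dt = 0: 0.00244·755 - 0.308 = 0.0136P*, so P* = 1.53/0.0136 = 113.

R* ≈ 755, C* ≈ 32.3, P* ≈ 113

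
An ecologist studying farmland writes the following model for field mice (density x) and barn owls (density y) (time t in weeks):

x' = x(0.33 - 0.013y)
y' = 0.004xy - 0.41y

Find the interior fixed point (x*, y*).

Set dy/dt = 0 with y > 0: 0.004x - 0.41 = 0, so x* = 0.41/0.004 = 102.
Set dx/dt = 0 with x > 0: 0.33 - 0.013y = 0, so y* = 0.33/0.013 = 25.4.

x* ≈ 102, y* ≈ 25.4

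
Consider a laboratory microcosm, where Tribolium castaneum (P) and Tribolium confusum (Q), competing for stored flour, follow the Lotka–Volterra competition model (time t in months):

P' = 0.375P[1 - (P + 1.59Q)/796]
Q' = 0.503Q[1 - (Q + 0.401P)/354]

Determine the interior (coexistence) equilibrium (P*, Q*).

Setting both brackets to zero gives the nullclines P + 1.59Q = 796 and 0.401P + Q = 354.
Substituting Q = 354 - 0.401P into the first: P(1 - 1.59·0.401) = 796 - 1.59·354.
So P* = 233/0.362 = 643, and then Q* = 354 - 0.401·643 = 96.

P* ≈ 643, Q* ≈ 96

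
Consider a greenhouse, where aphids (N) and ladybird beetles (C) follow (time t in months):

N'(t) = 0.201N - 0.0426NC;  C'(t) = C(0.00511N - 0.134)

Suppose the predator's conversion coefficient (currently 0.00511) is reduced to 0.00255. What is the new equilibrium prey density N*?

N* ≈ 52.5

At the interior fixed point, setting dC/dt = 0 with C > 0 fixes N* = (predator death rate)/(NC coefficient) — independent of the other coefficients.
With the change, N* = 0.134/0.00255 = 52.5; it rises from 26.2.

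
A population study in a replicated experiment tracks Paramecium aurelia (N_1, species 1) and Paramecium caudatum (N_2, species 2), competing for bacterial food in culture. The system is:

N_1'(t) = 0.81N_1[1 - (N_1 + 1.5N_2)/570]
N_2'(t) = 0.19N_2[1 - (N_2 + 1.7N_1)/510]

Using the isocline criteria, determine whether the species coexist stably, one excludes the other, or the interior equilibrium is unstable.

unstable coexistence (outcome depends on initial conditions)

Compare the nullcline intercepts: K1/α12 = 570/1.5 = 380 < K2 = 510; K2/α21 = 510/1.7 = 300 < K1 = 570.
Since both are reversed, neither can invade when rare; the interior point is a saddle.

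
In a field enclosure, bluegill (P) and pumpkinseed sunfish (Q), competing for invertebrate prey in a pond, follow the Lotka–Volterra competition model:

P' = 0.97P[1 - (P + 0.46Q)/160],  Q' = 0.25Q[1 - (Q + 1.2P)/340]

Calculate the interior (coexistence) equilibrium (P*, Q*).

Setting both brackets to zero gives the nullclines P + 0.46Q = 160 and 1.2P + Q = 340.
Substituting Q = 340 - 1.2P into the first: P(1 - 0.46·1.2) = 160 - 0.46·340.
So P* = 3.6/0.448 = 8.04, and then Q* = 340 - 1.2·8.04 = 330.

P* ≈ 8.04, Q* ≈ 330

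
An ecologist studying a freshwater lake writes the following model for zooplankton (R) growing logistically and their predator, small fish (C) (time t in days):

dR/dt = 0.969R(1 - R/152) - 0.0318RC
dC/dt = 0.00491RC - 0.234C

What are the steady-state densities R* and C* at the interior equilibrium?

From dC/dt = 0 with C > 0: 0.00491R* = 0.234, so R* = 47.7.
Substitute into dR/dt = 0: 0.969(1 - 47.7/152) = 0.0318C*.
The bracket is 0.686, giving C* = 0.665/0.0318 = 20.9.

R* ≈ 47.7, C* ≈ 20.9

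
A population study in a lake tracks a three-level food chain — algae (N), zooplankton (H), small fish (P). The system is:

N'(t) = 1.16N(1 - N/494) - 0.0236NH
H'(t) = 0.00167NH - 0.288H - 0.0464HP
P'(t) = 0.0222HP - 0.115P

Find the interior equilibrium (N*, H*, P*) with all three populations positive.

From dP/dt = 0: 0.0222H* = 0.115, so H* = 5.18.
From dN/dt = 0: 1.16(1 - N*/494) = 0.0236·5.18, giving N* = 494·(1 - 0.105) = 442.
From dH/dt = 0: 0.00167·442 - 0.288 = 0.0464P*, so P* = 0.45/0.0464 = 9.7.

N* ≈ 442, H* ≈ 5.18, P* ≈ 9.7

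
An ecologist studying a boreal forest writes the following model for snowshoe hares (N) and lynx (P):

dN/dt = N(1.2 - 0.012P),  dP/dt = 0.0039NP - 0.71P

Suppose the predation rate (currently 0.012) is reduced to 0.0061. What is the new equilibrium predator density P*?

At the interior fixed point, setting dN/dt = 0 with N > 0 fixes P* = (prey growth rate)/(NP coefficient) — independent of the other coefficients.
With the change, P* = 1.2/0.0061 = 197; it rises from 100.

P* ≈ 197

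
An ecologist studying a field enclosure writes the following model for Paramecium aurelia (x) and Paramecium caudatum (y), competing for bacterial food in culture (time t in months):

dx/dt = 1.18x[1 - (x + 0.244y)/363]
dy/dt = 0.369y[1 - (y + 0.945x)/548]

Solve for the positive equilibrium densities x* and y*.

x* ≈ 298, y* ≈ 266

Setting both brackets to zero gives the nullclines x + 0.244y = 363 and 0.945x + y = 548.
Substituting y = 548 - 0.945x into the first: x(1 - 0.244·0.945) = 363 - 0.244·548.
So x* = 229/0.769 = 298, and then y* = 548 - 0.945·298 = 266.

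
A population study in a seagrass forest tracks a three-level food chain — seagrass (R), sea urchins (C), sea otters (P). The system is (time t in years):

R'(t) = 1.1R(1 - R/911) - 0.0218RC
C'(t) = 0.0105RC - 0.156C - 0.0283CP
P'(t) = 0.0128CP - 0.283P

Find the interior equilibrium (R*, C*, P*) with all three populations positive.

From dP/dt = 0: 0.0128C* = 0.283, so C* = 22.1.
From dR/dt = 0: 1.1(1 - R*/911) = 0.0218·22.1, giving R* = 911·(1 - 0.438) = 512.
From dC/dt = 0: 0.0105·512 - 0.156 = 0.0283P*, so P* = 5.22/0.0283 = 184.

R* ≈ 512, C* ≈ 22.1, P* ≈ 184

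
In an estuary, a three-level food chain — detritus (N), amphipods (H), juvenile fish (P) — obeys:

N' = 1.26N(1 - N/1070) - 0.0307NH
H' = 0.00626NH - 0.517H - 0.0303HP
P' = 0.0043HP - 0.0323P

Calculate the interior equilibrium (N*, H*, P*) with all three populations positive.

N* ≈ 874, H* ≈ 7.51, P* ≈ 164

From dP/dt = 0: 0.0043H* = 0.0323, so H* = 7.51.
From dN/dt = 0: 1.26(1 - N*/1070) = 0.0307·7.51, giving N* = 1070·(1 - 0.183) = 874.
From dH/dt = 0: 0.00626·874 - 0.517 = 0.0303P*, so P* = 4.96/0.0303 = 164.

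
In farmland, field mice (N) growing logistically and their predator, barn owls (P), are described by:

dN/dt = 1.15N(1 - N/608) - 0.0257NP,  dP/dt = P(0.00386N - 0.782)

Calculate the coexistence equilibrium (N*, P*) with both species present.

From dP/dt = 0 with P > 0: 0.00386N* = 0.782, so N* = 203.
Substitute into dN/dt = 0: 1.15(1 - 203/608) = 0.0257P*.
The bracket is 0.667, giving P* = 0.767/0.0257 = 29.8.

N* ≈ 203, P* ≈ 29.8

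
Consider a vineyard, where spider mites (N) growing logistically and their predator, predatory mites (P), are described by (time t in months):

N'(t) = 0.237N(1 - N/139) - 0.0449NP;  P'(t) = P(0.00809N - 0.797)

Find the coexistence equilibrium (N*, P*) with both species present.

From dP/dt = 0 with P > 0: 0.00809N* = 0.797, so N* = 98.5.
Substitute into dN/dt = 0: 0.237(1 - 98.5/139) = 0.0449P*.
The bracket is 0.291, giving P* = 0.069/0.0449 = 1.54.

N* ≈ 98.5, P* ≈ 1.54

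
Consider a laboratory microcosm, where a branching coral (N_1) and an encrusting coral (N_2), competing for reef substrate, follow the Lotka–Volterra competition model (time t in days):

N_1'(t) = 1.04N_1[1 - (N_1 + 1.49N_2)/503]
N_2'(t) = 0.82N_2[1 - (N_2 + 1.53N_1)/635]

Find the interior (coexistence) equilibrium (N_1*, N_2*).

N_1* ≈ 346, N_2* ≈ 105

Setting both brackets to zero gives the nullclines N_1 + 1.49N_2 = 503 and 1.53N_1 + N_2 = 635.
Substituting N_2 = 635 - 1.53N_1 into the first: N_1(1 - 1.49·1.53) = 503 - 1.49·635.
So N_1* = -443/-1.28 = 346, and then N_2* = 635 - 1.53·346 = 105.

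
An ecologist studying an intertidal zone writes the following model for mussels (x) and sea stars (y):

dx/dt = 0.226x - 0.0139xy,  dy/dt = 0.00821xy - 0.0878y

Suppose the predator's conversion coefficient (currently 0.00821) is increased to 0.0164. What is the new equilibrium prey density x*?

At the interior fixed point, setting dy/dt = 0 with y > 0 fixes x* = (predator death rate)/(xy coefficient) — independent of the other coefficients.
With the change, x* = 0.0878/0.0164 = 5.35; it falls from 10.7.

x* ≈ 5.35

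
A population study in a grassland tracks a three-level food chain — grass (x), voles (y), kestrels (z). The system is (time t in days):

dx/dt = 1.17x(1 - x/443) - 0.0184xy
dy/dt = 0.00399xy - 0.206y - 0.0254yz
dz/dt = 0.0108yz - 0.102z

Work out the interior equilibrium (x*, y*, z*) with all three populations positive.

From dz/dt = 0: 0.0108y* = 0.102, so y* = 9.44.
From dx/dt = 0: 1.17(1 - x*/443) = 0.0184·9.44, giving x* = 443·(1 - 0.149) = 377.
From dy/dt = 0: 0.00399·377 - 0.206 = 0.0254z*, so z* = 1.3/0.0254 = 51.1.

x* ≈ 377, y* ≈ 9.44, z* ≈ 51.1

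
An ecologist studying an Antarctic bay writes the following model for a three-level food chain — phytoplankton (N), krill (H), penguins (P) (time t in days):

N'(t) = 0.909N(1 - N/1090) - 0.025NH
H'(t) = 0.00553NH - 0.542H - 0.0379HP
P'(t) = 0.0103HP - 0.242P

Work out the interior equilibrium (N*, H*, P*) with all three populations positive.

From dP/dt = 0: 0.0103H* = 0.242, so H* = 23.5.
From dN/dt = 0: 0.909(1 - N*/1090) = 0.025·23.5, giving N* = 1090·(1 - 0.646) = 386.
From dH/dt = 0: 0.00553·386 - 0.542 = 0.0379P*, so P* = 1.59/0.0379 = 42.

N* ≈ 386, H* ≈ 23.5, P* ≈ 42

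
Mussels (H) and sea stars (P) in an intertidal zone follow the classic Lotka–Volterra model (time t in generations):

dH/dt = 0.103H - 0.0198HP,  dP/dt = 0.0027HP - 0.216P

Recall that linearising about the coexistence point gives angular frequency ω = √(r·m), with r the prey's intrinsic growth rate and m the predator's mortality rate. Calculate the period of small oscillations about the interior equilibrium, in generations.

Here r = 0.103 and m = 0.216, so r·m = 0.0222.
ω = √0.0222 = 0.149 per generation, hence T = 2π/ω ≈ 42.1 generations.

T ≈ 42.1 generations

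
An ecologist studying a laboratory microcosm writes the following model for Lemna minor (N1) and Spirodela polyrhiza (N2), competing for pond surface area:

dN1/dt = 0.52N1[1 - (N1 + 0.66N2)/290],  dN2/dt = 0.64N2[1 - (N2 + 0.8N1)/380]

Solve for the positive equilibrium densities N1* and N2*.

N1* ≈ 83.1, N2* ≈ 314

Setting both brackets to zero gives the nullclines N1 + 0.66N2 = 290 and 0.8N1 + N2 = 380.
Substituting N2 = 380 - 0.8N1 into the first: N1(1 - 0.66·0.8) = 290 - 0.66·380.
So N1* = 39.2/0.472 = 83.1, and then N2* = 380 - 0.8·83.1 = 314.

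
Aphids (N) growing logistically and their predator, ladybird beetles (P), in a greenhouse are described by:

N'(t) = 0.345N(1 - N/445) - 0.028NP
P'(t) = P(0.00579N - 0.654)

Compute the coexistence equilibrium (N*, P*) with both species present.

N* ≈ 113, P* ≈ 9.19

From dP/dt = 0 with P > 0: 0.00579N* = 0.654, so N* = 113.
Substitute into dN/dt = 0: 0.345(1 - 113/445) = 0.028P*.
The bracket is 0.746, giving P* = 0.257/0.028 = 9.19.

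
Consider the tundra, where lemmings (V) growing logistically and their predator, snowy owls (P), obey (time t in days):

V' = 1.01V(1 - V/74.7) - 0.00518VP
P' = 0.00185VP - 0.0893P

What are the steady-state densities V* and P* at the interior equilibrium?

V* ≈ 48.3, P* ≈ 69

From dP/dt = 0 with P > 0: 0.00185V* = 0.0893, so V* = 48.3.
Substitute into dV/dt = 0: 1.01(1 - 48.3/74.7) = 0.00518P*.
The bracket is 0.354, giving P* = 0.357/0.00518 = 69.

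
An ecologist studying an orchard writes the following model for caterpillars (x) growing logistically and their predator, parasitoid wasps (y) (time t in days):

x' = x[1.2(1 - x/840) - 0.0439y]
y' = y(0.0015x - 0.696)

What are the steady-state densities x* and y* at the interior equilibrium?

x* ≈ 464, y* ≈ 12.2

From dy/dt = 0 with y > 0: 0.0015x* = 0.696, so x* = 464.
Substitute into dx/dt = 0: 1.2(1 - 464/840) = 0.0439y*.
The bracket is 0.448, giving y* = 0.537/0.0439 = 12.2.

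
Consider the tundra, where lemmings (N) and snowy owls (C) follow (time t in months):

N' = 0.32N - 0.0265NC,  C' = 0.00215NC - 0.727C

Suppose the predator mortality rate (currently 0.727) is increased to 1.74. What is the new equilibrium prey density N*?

N* ≈ 809

At the interior fixed point, setting dC/dt = 0 with C > 0 fixes N* = (predator death rate)/(NC coefficient) — independent of the other coefficients.
With the change, N* = 1.74/0.00215 = 809; it rises from 338.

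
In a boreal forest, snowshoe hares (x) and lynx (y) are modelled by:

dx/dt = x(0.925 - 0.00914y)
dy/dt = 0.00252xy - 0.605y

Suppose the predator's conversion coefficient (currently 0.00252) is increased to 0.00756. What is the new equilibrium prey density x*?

At the interior fixed point, setting dy/dt = 0 with y > 0 fixes x* = (predator death rate)/(xy coefficient) — independent of the other coefficients.
With the change, x* = 0.605/0.00756 = 80; it falls from 240.

x* ≈ 80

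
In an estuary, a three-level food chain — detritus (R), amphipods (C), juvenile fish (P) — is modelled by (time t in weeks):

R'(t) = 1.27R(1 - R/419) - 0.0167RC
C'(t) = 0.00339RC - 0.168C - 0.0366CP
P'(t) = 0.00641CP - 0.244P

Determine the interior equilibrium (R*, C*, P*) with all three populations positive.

From dP/dt = 0: 0.00641C* = 0.244, so C* = 38.1.
From dR/dt = 0: 1.27(1 - R*/419) = 0.0167·38.1, giving R* = 419·(1 - 0.501) = 209.
From dC/dt = 0: 0.00339·209 - 0.168 = 0.0366P*, so P* = 0.541/0.0366 = 14.8.

R* ≈ 209, C* ≈ 38.1, P* ≈ 14.8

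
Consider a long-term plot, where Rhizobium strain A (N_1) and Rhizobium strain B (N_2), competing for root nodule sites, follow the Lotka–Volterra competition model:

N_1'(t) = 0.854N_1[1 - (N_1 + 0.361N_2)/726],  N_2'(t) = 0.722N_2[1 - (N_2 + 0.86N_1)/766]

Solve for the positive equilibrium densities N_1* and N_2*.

N_1* ≈ 652, N_2* ≈ 205

Setting both brackets to zero gives the nullclines N_1 + 0.361N_2 = 726 and 0.86N_1 + N_2 = 766.
Substituting N_2 = 766 - 0.86N_1 into the first: N_1(1 - 0.361·0.86) = 726 - 0.361·766.
So N_1* = 449/0.69 = 652, and then N_2* = 766 - 0.86·652 = 205.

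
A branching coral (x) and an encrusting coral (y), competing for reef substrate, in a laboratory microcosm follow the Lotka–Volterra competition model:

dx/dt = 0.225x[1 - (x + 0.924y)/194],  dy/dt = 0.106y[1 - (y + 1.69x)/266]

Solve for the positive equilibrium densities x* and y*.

x* ≈ 92.2, y* ≈ 110

Setting both brackets to zero gives the nullclines x + 0.924y = 194 and 1.69x + y = 266.
Substituting y = 266 - 1.69x into the first: x(1 - 0.924·1.69) = 194 - 0.924·266.
So x* = -51.8/-0.562 = 92.2, and then y* = 266 - 1.69·92.2 = 110.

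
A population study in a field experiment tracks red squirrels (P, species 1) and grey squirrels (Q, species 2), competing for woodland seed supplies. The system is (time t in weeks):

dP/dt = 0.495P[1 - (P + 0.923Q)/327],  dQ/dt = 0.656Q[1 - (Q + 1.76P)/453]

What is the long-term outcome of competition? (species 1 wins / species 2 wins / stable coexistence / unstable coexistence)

unstable coexistence (outcome depends on initial conditions)

Compare the nullcline intercepts: K1/α12 = 327/0.923 = 354 < K2 = 453; K2/α21 = 453/1.76 = 257 < K1 = 327.
Since both are reversed, neither can invade when rare; the interior point is a saddle.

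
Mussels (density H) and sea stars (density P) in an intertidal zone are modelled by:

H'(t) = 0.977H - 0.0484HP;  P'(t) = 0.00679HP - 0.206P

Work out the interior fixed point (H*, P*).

H* ≈ 30.3, P* ≈ 20.2

Set dP/dt = 0 with P > 0: 0.00679H - 0.206 = 0, so H* = 0.206/0.00679 = 30.3.
Set dH/dt = 0 with H > 0: 0.977 - 0.0484P = 0, so P* = 0.977/0.0484 = 20.2.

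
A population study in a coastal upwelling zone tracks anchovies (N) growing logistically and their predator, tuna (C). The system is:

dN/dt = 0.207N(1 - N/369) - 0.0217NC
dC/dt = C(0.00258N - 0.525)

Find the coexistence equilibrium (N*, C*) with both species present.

From dC/dt = 0 with C > 0: 0.00258N* = 0.525, so N* = 203.
Substitute into dN/dt = 0: 0.207(1 - 203/369) = 0.0217C*.
The bracket is 0.449, giving C* = 0.0928/0.0217 = 4.28.

N* ≈ 203, C* ≈ 4.28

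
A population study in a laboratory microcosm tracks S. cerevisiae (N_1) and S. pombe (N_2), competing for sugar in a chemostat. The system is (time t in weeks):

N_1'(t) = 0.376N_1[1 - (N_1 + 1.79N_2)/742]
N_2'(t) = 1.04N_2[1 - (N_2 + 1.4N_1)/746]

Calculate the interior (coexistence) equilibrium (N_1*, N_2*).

N_1* ≈ 394, N_2* ≈ 194

Setting both brackets to zero gives the nullclines N_1 + 1.79N_2 = 742 and 1.4N_1 + N_2 = 746.
Substituting N_2 = 746 - 1.4N_1 into the first: N_1(1 - 1.79·1.4) = 742 - 1.79·746.
So N_1* = -593/-1.51 = 394, and then N_2* = 746 - 1.4·394 = 194.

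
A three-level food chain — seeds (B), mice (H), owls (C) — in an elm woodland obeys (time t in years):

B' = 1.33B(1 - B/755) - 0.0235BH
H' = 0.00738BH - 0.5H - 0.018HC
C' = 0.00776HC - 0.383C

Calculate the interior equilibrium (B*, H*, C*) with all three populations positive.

From dC/dt = 0: 0.00776H* = 0.383, so H* = 49.4.
From dB/dt = 0: 1.33(1 - B*/755) = 0.0235·49.4, giving B* = 755·(1 - 0.872) = 96.6.
From dH/dt = 0: 0.00738·96.6 - 0.5 = 0.018C*, so C* = 0.213/0.018 = 11.8.

B* ≈ 96.6, H* ≈ 49.4, C* ≈ 11.8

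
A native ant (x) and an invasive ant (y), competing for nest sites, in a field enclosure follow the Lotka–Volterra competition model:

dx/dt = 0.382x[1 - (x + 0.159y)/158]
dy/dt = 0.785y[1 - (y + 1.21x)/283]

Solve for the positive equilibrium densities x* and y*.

Setting both brackets to zero gives the nullclines x + 0.159y = 158 and 1.21x + y = 283.
Substituting y = 283 - 1.21x into the first: x(1 - 0.159·1.21) = 158 - 0.159·283.
So x* = 113/0.808 = 140, and then y* = 283 - 1.21·140 = 114.

x* ≈ 140, y* ≈ 114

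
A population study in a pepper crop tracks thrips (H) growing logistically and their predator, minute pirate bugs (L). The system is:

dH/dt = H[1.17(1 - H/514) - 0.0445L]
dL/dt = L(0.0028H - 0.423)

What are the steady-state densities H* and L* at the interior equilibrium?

H* ≈ 151, L* ≈ 18.6

From dL/dt = 0 with L > 0: 0.0028H* = 0.423, so H* = 151.
Substitute into dH/dt = 0: 1.17(1 - 151/514) = 0.0445L*.
The bracket is 0.706, giving L* = 0.826/0.0445 = 18.6.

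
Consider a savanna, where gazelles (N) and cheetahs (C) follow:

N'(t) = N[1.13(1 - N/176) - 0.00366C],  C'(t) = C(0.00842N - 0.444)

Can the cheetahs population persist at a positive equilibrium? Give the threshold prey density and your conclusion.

The predator equation gives dC/dt > 0 only when N > 0.444/0.00842 = 52.7.
Without the predator, N → K = 176. Since 176 > 52.7, the predator can invade and persist.

Threshold N = 52.7; K > 52.7, so yes, the predator persists.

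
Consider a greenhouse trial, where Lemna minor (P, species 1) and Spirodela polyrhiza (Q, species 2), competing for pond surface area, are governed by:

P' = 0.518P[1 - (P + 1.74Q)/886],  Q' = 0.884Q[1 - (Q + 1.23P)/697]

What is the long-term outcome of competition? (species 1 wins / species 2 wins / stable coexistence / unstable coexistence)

unstable coexistence (outcome depends on initial conditions)

Compare the nullcline intercepts: K1/α12 = 886/1.74 = 509 < K2 = 697; K2/α21 = 697/1.23 = 567 < K1 = 886.
Since both are reversed, neither can invade when rare; the interior point is a saddle.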